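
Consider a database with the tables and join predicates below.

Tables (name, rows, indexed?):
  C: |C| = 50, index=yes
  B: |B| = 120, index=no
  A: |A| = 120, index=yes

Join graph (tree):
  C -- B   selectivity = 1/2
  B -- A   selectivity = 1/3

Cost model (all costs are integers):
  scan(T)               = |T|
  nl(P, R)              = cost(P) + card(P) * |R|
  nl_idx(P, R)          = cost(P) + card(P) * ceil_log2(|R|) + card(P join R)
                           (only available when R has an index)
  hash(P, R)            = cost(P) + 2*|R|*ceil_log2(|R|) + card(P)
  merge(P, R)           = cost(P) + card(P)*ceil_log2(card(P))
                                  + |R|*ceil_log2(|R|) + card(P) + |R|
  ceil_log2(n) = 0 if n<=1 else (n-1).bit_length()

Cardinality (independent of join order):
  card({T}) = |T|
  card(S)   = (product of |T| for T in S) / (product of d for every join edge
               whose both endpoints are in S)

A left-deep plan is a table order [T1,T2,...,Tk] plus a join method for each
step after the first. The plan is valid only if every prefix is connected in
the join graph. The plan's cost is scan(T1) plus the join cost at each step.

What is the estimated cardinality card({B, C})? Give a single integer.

3000

Tables in S: B(120), C(50)
Edges inside S: C-B(d=2)
numerator = 120 * 50 = 6000
denominator = 2 = 2
card(S) = 6000 / 2 = 3000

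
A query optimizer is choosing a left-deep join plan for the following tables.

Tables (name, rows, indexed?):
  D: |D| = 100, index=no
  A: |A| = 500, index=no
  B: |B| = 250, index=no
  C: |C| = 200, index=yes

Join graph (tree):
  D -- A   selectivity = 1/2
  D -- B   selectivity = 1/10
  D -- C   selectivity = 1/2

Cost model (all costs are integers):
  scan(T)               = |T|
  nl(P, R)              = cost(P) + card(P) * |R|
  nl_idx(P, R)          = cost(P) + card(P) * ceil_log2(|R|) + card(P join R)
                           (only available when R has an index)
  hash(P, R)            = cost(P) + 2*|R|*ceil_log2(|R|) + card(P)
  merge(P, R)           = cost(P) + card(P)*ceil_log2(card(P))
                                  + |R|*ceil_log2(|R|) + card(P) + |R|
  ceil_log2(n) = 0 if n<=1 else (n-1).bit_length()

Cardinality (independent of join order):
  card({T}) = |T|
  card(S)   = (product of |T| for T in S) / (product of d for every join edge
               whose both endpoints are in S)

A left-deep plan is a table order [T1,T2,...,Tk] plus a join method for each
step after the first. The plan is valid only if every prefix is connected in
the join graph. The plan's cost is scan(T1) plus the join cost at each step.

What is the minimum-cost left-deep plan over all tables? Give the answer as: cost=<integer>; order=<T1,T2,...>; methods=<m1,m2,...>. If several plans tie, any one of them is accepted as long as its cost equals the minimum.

cost=266600; order=B,D,C,A; methods=hash,hash,hash

Selinger DP (subsets sized 1..n):
  {D}: scan cost=100, card=100
  {A}: scan cost=500, card=500
  {B}: scan cost=250, card=250
  {C}: scan cost=200, card=200
  {AD}: card=25000; try (D,hash)→2400, (A,merge)→5900, (D,merge)→6300, (A,hash)→9200, (A,nl)→50100, (D,nl)→50500; best=2400 via (D,hash)
  {BD}: card=2500; try (D,hash)→1900, (B,merge)→3150, (D,merge)→3300, (B,hash)→4200, (B,nl)→25100, (D,nl)→25250; best=1900 via (D,hash)
  {CD}: card=10000; try (D,hash)→1800, (C,merge)→2700, (D,merge)→2800, (C,hash)→3400, (C,nl_idx)→10900, (C,nl)→20100 …(+1); best=1800 via (D,hash)
  {ABD}: card=625000; try (A,hash)→13400, (B,hash)→31400, (A,merge)→39400, (B,merge)→404650, (A,nl)→1251900, (B,nl)→6252400; best=13400 via (A,hash)
  {ACD}: card=2500000; try (A,hash)→20800, (C,hash)→30600, (A,merge)→156800, (C,merge)→404200, (C,nl_idx)→2702400, (A,nl)→5001800 …(+1); best=20800 via (A,hash)
  {BCD}: card=250000; try (C,hash)→7600, (B,hash)→15800, (C,merge)→36200, (B,merge)→154050, (C,nl_idx)→271900, (C,nl)→501900 …(+1); best=7600 via (C,hash)
  {ABCD}: card=62500000; try (A,hash)→266600, (C,hash)→641600, (B,hash)→2524800, (A,merge)→4762600, (C,merge)→13140200, (B,merge)→57523050 …(+4); best=266600 via (A,hash)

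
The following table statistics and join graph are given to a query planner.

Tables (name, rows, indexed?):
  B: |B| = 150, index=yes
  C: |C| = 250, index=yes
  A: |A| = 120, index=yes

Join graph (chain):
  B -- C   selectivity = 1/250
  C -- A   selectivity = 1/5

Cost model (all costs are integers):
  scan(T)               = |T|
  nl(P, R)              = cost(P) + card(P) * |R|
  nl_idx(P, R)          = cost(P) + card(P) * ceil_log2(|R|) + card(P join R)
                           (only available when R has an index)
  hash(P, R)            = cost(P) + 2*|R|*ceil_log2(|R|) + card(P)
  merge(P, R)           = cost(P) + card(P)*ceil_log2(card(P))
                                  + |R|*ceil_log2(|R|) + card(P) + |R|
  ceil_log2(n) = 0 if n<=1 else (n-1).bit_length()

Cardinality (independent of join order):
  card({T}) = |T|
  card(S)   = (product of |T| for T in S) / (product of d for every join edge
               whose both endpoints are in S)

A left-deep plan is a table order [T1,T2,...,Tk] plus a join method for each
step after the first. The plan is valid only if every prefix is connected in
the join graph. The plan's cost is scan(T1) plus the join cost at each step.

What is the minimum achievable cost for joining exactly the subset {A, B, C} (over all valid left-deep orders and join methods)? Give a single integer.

Selinger DP over subsets of {A,B,C}:
  {B}: scan cost=150, card=150
  {C}: scan cost=250, card=250
  {A}: scan cost=120, card=120
  {BC}: card=150; try (C,nl_idx)→1500, (B,nl_idx)→2400, (B,hash)→2900, (C,merge)→3750, (B,merge)→3850, (C,hash)→4300 …(+2); best=1500 via (C,nl_idx)
  {AC}: card=6000; try (A,hash)→2180, (C,merge)→3330, (A,merge)→3460, (C,hash)→4240, (C,nl_idx)→7080, (A,nl_idx)→8000 …(+2); best=2180 via (A,hash)
  {ABC}: card=3600; try (A,hash)→3330, (A,merge)→3810, (A,nl_idx)→6150, (B,hash)→10580, (A,nl)→19500, (B,nl_idx)→53780 …(+2); best=3330 via (A,hash)

3330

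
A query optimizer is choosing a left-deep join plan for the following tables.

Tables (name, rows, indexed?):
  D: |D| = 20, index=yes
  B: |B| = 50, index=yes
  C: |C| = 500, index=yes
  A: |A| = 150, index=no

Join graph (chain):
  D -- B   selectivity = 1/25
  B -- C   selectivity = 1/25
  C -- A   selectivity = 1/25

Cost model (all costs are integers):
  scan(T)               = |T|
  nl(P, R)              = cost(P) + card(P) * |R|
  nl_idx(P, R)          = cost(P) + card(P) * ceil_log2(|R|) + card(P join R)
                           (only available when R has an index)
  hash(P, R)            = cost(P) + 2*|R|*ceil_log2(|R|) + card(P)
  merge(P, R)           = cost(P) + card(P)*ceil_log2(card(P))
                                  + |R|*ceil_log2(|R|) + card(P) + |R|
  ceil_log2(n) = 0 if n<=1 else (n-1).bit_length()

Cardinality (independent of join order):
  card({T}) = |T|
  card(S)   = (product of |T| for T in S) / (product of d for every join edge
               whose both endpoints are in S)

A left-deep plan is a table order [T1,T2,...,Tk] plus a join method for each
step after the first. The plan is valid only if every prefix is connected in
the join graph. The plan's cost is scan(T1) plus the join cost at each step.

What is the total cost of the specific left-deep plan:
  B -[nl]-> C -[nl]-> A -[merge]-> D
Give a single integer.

259170

step 1: scan B: cost=50, card=50
step 2: join C via nl
    card(P join C) = 50*500/(25) = 1000
    cost = 50 + 50*500 = 25050
step 3: join A via nl
    card(P join A) = 1000*150/(25) = 6000
    cost = 25050 + 1000*150 = 175050
step 4: join D via merge
    card(P join D) = 6000*20/(25) = 4800
    cost = 175050 + 6000*13 + 20*5 + 6000 + 20 = 259170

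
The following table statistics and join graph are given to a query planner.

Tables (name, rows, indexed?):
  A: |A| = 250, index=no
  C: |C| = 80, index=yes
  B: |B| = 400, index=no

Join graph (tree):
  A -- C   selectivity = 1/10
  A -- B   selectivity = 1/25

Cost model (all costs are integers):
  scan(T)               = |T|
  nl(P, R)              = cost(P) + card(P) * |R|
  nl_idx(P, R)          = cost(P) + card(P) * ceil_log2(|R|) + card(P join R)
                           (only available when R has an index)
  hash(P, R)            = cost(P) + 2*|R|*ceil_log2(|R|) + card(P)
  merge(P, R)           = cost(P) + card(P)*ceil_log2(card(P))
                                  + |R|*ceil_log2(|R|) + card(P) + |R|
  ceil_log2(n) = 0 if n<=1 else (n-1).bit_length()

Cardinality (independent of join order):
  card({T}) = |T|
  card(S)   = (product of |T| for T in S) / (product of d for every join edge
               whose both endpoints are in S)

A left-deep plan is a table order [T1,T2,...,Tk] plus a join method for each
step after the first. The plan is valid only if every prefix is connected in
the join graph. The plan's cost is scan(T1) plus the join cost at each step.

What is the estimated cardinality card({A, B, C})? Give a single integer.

32000

Tables in S: A(250), B(400), C(80)
Edges inside S: A-C(d=10), A-B(d=25)
numerator = 250 * 400 * 80 = 8000000
denominator = 10 * 25 = 250
card(S) = 8000000 / 250 = 32000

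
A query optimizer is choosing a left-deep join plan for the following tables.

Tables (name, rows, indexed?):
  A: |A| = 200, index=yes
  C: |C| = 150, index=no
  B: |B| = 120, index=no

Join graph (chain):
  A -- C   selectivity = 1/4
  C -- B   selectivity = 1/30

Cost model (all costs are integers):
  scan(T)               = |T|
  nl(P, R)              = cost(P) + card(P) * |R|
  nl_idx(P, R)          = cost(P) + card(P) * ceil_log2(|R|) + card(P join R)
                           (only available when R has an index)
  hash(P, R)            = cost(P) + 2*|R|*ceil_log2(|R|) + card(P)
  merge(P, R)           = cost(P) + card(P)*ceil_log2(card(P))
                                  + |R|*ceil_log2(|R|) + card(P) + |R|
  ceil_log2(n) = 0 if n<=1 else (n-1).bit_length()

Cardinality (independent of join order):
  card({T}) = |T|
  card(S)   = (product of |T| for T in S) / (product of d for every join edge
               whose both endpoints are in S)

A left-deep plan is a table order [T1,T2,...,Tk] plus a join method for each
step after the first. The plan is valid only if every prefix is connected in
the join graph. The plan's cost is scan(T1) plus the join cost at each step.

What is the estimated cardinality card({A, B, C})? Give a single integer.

Tables in S: A(200), B(120), C(150)
Edges inside S: A-C(d=4), C-B(d=30)
numerator = 200 * 120 * 150 = 3600000
denominator = 4 * 30 = 120
card(S) = 3600000 / 120 = 30000

30000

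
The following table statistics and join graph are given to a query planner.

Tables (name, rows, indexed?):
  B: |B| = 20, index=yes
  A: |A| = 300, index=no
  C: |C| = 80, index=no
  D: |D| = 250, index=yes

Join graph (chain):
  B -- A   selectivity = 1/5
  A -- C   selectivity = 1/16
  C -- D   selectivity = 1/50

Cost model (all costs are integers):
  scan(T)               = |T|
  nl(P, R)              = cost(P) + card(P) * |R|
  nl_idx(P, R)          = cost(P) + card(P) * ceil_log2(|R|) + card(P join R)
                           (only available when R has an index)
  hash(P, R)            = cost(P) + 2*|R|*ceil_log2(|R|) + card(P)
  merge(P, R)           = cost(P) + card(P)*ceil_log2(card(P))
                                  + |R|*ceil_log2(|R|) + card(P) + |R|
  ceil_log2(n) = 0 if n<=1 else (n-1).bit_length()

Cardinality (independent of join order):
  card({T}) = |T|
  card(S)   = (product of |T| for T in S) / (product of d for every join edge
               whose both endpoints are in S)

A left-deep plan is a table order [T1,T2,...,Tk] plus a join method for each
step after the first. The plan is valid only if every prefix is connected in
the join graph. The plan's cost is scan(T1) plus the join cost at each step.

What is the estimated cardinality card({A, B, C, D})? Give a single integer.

30000

Tables in S: A(300), B(20), C(80), D(250)
Edges inside S: B-A(d=5), A-C(d=16), C-D(d=50)
numerator = 300 * 20 * 80 * 250 = 120000000
denominator = 5 * 16 * 50 = 4000
card(S) = 120000000 / 4000 = 30000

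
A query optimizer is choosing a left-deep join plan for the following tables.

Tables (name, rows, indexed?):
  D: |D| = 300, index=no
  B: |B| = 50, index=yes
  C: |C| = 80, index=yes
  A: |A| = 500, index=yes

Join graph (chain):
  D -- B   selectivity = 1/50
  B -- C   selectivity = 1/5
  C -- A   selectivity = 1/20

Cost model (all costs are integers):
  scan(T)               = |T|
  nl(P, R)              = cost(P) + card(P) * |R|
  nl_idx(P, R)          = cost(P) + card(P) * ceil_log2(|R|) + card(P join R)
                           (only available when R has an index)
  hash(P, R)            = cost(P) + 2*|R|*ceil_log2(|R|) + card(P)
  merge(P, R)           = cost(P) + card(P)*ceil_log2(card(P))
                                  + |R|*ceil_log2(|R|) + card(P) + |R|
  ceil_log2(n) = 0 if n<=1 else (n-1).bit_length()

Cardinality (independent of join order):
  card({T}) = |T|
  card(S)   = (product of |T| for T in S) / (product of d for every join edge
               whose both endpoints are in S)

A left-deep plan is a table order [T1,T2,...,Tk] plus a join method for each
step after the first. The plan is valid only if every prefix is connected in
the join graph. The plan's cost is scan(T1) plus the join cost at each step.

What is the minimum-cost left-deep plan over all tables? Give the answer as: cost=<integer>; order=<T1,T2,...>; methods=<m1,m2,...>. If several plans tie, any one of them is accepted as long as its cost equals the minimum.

Selinger DP (subsets sized 1..n):
  {D}: scan cost=300, card=300
  {B}: scan cost=50, card=50
  {C}: scan cost=80, card=80
  {A}: scan cost=500, card=500
  {BD}: card=300; try (B,hash)→1200, (B,nl_idx)→2400, (D,merge)→3400, (B,merge)→3650, (D,hash)→5500, (D,nl)→15050 …(+1); best=1200 via (B,hash)
  {BC}: card=800; try (B,hash)→760, (C,merge)→1040, (B,merge)→1070, (C,nl_idx)→1200, (C,hash)→1220, (B,nl_idx)→1360 …(+2); best=760 via (B,hash)
  {AC}: card=2000; try (C,hash)→2120, (A,nl_idx)→2800, (A,merge)→5720, (C,nl_idx)→6000, (C,merge)→6140, (A,hash)→9160 …(+2); best=2120 via (C,hash)
  {BCD}: card=4800; try (C,hash)→2620, (C,merge)→4840, (D,hash)→6960, (C,nl_idx)→8100, (D,merge)→12560, (C,nl)→25200 …(+1); best=2620 via (C,hash)
  {ABC}: card=20000; try (B,hash)→4720, (A,hash)→10560, (A,merge)→14560, (B,merge)→26470, (A,nl_idx)→27960, (B,nl_idx)→34120 …(+2); best=4720 via (B,hash)
  {ABCD}: card=120000; try (A,hash)→16420, (D,hash)→30120, (A,merge)→74820, (A,nl_idx)→165820, (D,merge)→327720, (A,nl)→2402620 …(+1); best=16420 via (A,hash)

cost=16420; order=D,B,C,A; methods=hash,hash,hash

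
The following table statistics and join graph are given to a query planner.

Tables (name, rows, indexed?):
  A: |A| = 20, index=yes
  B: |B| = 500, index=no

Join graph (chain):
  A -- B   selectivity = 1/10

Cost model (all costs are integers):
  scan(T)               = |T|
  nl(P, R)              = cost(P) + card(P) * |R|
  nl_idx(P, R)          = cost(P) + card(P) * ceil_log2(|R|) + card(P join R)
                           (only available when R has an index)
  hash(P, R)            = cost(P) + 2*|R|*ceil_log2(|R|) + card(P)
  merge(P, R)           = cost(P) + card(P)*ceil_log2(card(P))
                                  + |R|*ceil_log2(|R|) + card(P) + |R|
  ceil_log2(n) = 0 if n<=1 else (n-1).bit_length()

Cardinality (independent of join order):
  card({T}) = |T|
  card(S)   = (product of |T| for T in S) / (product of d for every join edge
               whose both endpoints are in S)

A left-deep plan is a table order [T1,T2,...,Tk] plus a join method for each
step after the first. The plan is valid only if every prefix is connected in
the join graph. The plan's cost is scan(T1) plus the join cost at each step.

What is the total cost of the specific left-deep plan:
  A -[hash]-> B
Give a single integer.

step 1: scan A: cost=20, card=20
step 2: join B via hash
    card(P join B) = 20*500/(10) = 1000
    cost = 20 + 2*500*9 + 20 = 9040

9040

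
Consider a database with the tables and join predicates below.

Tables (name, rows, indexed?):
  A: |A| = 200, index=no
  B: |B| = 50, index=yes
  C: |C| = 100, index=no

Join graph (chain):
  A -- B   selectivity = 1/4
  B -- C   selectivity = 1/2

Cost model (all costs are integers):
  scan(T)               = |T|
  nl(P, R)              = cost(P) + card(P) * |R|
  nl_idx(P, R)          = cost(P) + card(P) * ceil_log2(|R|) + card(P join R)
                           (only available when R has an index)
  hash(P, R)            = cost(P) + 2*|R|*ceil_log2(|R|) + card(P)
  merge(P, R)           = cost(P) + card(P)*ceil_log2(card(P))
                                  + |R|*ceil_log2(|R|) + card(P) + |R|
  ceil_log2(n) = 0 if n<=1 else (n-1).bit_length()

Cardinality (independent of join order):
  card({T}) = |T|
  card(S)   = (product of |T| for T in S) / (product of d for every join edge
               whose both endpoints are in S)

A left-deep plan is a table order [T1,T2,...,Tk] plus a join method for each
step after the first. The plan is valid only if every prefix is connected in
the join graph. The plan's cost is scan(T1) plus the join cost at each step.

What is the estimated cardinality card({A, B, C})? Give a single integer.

Tables in S: A(200), B(50), C(100)
Edges inside S: A-B(d=4), B-C(d=2)
numerator = 200 * 50 * 100 = 1000000
denominator = 4 * 2 = 8
card(S) = 1000000 / 8 = 125000

125000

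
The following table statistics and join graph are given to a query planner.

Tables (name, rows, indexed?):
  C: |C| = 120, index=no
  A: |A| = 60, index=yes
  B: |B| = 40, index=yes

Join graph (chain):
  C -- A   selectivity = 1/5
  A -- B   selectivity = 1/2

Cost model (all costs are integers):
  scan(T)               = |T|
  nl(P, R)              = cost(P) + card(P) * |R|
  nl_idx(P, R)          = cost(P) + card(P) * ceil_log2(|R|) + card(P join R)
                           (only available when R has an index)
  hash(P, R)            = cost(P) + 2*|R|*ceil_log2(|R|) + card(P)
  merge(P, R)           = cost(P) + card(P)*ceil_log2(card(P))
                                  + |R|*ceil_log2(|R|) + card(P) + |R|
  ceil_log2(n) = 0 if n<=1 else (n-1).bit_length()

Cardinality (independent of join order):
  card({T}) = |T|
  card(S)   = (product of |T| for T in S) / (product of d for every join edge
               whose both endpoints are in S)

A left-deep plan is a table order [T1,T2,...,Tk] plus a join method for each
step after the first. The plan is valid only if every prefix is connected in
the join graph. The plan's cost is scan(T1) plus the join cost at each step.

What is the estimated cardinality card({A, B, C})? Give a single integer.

Tables in S: A(60), B(40), C(120)
Edges inside S: C-A(d=5), A-B(d=2)
numerator = 60 * 40 * 120 = 288000
denominator = 5 * 2 = 10
card(S) = 288000 / 10 = 28800

28800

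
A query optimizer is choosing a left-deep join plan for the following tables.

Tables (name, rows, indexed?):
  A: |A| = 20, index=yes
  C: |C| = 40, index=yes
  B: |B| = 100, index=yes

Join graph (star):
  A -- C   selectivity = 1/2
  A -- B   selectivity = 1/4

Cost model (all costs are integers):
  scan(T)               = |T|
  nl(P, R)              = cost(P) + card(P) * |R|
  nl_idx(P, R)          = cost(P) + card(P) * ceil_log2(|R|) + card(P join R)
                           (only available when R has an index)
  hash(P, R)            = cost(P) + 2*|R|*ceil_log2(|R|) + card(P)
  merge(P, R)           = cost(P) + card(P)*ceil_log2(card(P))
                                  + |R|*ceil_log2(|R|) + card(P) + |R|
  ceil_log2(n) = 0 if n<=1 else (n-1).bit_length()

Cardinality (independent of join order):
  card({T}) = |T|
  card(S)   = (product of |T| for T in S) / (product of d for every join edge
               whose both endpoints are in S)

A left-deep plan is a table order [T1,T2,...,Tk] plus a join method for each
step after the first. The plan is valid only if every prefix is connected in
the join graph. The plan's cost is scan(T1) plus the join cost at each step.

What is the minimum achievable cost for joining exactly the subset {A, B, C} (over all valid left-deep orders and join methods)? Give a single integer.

1380

Selinger DP over subsets of {A,B,C}:
  {A}: scan cost=20, card=20
  {C}: scan cost=40, card=40
  {B}: scan cost=100, card=100
  {AC}: card=400; try (A,hash)→280, (C,merge)→420, (A,merge)→440, (C,hash)→520, (C,nl_idx)→540, (A,nl_idx)→640 …(+2); best=280 via (A,hash)
  {AB}: card=500; try (A,hash)→400, (B,nl_idx)→660, (B,merge)→940, (A,merge)→1020, (A,nl_idx)→1100, (B,hash)→1440 …(+2); best=400 via (A,hash)
  {ABC}: card=10000; try (C,hash)→1380, (B,hash)→2080, (B,merge)→5080, (C,merge)→5680, (B,nl_idx)→13080, (C,nl_idx)→13400 …(+2); best=1380 via (C,hash)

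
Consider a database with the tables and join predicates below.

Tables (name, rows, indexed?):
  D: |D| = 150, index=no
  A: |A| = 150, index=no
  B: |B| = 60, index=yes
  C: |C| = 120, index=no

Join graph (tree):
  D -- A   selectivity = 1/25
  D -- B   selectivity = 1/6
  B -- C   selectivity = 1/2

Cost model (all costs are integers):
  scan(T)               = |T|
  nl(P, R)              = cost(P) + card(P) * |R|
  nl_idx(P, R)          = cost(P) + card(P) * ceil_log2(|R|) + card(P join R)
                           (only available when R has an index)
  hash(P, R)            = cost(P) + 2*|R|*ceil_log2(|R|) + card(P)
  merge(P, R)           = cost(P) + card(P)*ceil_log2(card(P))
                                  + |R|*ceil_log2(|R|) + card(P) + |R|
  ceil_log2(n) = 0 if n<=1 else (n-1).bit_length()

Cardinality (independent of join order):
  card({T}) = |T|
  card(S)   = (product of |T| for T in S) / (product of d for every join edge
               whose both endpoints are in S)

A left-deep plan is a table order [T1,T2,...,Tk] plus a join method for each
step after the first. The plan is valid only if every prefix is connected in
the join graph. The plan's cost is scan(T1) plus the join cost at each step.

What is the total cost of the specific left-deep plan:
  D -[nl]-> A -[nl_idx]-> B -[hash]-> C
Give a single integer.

step 1: scan D: cost=150, card=150
step 2: join A via nl
    card(P join A) = 150*150/(25) = 900
    cost = 150 + 150*150 = 22650
step 3: join B via nl_idx
    card(P join B) = 900*60/(6) = 9000
    cost = 22650 + 900*6 + 9000 = 37050
step 4: join C via hash
    card(P join C) = 9000*120/(2) = 540000
    cost = 37050 + 2*120*7 + 9000 = 47730

47730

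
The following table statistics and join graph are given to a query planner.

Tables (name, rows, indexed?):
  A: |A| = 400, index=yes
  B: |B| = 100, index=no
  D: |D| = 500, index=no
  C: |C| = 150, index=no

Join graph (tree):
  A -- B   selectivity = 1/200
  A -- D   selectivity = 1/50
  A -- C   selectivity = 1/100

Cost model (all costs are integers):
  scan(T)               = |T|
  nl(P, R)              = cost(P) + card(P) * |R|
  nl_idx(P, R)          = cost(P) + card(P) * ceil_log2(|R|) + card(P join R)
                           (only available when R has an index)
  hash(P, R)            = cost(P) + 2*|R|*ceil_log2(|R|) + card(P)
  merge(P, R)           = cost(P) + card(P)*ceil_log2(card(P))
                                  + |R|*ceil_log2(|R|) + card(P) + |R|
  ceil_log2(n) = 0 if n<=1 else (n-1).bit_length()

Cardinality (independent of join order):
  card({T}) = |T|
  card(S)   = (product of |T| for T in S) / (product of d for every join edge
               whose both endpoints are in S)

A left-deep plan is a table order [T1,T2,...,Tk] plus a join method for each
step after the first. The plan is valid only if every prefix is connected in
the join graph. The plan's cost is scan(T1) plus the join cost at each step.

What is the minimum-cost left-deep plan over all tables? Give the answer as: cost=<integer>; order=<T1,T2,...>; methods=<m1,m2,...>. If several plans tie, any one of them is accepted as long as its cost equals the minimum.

cost=11800; order=B,A,C,D; methods=nl_idx,hash,merge

Selinger DP (subsets sized 1..n):
  {A}: scan cost=400, card=400
  {B}: scan cost=100, card=100
  {D}: scan cost=500, card=500
  {C}: scan cost=150, card=150
  {AB}: card=200; try (A,nl_idx)→1200, (B,hash)→2200, (A,merge)→4900, (B,merge)→5200, (A,hash)→7400, (A,nl)→40100 …(+1); best=1200 via (A,nl_idx)
  {AD}: card=4000; try (A,hash)→8200, (A,nl_idx)→9000, (D,merge)→9400, (A,merge)→9500, (D,hash)→9800, (D,nl)→200400 …(+1); best=8200 via (A,hash)
  {AC}: card=600; try (A,nl_idx)→2100, (C,hash)→3200, (A,merge)→5500, (C,merge)→5750, (A,hash)→7500, (A,nl)→60150 …(+1); best=2100 via (A,nl_idx)
  {ABD}: card=2000; try (D,merge)→8000, (D,hash)→10400, (B,hash)→13600, (B,merge)→61000, (D,nl)→101200, (B,nl)→408200; best=8000 via (D,merge)
  {ABC}: card=300; try (C,hash)→3800, (B,hash)→4100, (C,merge)→4350, (B,merge)→9500, (C,nl)→31200, (B,nl)→62100; best=3800 via (C,hash)
  {ACD}: card=6000; try (D,hash)→11700, (D,merge)→13700, (C,hash)→14600, (C,merge)→61550, (D,nl)→302100, (C,nl)→608200; best=11700 via (D,hash)
  {ABCD}: card=3000; try (D,merge)→11800, (C,hash)→12400, (D,hash)→13100, (B,hash)→19100, (C,merge)→33350, (B,merge)→96500 …(+3); best=11800 via (D,merge)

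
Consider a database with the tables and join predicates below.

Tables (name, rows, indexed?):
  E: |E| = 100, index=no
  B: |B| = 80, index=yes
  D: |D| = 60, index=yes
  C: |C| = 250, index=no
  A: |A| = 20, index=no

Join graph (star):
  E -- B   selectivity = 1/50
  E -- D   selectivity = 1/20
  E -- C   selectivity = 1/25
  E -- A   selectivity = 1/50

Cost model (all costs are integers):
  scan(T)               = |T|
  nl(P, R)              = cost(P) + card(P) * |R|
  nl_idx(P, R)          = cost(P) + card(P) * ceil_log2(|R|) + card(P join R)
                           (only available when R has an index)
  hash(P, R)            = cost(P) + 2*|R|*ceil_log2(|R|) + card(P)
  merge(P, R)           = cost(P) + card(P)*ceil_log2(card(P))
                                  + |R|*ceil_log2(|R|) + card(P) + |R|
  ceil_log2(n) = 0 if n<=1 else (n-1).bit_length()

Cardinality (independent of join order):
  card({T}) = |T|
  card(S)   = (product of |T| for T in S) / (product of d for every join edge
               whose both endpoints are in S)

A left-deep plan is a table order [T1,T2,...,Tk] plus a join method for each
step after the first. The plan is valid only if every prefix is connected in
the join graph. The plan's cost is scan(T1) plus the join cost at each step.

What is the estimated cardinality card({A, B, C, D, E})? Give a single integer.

Tables in S: A(20), B(80), C(250), D(60), E(100)
Edges inside S: E-B(d=50), E-D(d=20), E-C(d=25), E-A(d=50)
numerator = 20 * 80 * 250 * 60 * 100 = 2400000000
denominator = 50 * 20 * 25 * 50 = 1250000
card(S) = 2400000000 / 1250000 = 1920

1920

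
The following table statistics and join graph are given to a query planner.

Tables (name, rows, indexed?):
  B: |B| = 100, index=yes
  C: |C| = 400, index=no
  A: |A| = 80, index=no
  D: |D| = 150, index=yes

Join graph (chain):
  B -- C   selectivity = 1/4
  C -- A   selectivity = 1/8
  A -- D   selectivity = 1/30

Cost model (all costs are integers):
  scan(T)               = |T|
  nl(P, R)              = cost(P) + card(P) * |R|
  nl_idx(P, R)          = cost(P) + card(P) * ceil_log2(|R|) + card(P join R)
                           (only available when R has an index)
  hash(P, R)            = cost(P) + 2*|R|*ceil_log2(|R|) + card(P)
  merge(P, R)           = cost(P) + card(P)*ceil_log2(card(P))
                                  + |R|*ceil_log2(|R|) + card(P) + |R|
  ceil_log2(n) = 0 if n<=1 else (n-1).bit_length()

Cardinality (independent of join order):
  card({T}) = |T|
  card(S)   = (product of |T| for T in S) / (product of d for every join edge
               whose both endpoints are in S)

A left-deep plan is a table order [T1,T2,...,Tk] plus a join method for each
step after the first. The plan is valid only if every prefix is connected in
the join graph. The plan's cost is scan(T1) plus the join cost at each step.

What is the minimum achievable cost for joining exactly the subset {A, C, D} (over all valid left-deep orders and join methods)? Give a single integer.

8320

Selinger DP over subsets of {A,C,D}:
  {C}: scan cost=400, card=400
  {A}: scan cost=80, card=80
  {D}: scan cost=150, card=150
  {AC}: card=4000; try (A,hash)→1920, (C,merge)→4720, (A,merge)→5040, (C,hash)→7360, (C,nl)→32080, (A,nl)→32400; best=1920 via (A,hash)
  {AD}: card=400; try (D,nl_idx)→1120, (A,hash)→1420, (D,merge)→2070, (A,merge)→2140, (D,hash)→2560, (D,nl)→12080 …(+1); best=1120 via (D,nl_idx)
  {ACD}: card=20000; try (D,hash)→8320, (C,hash)→8720, (C,merge)→9120, (D,nl_idx)→53920, (D,merge)→55270, (C,nl)→161120 …(+1); best=8320 via (D,hash)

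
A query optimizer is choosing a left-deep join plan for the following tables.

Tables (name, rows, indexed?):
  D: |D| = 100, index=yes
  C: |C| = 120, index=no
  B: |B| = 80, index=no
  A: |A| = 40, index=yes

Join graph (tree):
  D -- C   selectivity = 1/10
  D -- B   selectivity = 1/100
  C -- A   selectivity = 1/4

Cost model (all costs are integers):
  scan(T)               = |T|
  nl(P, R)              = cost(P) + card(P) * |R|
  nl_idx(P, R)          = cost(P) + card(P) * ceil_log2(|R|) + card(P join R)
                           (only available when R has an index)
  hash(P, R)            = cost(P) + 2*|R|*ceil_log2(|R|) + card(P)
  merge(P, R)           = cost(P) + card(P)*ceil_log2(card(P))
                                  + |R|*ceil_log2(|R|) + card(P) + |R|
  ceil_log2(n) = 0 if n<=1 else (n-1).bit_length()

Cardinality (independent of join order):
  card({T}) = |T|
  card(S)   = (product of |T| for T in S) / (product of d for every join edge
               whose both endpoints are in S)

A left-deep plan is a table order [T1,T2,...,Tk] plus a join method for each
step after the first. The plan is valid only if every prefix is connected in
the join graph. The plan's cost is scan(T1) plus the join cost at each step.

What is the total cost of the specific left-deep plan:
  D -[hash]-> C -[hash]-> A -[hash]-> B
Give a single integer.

16680

step 1: scan D: cost=100, card=100
step 2: join C via hash
    card(P join C) = 100*120/(10) = 1200
    cost = 100 + 2*120*7 + 100 = 1880
step 3: join A via hash
    card(P join A) = 1200*40/(4) = 12000
    cost = 1880 + 2*40*6 + 1200 = 3560
step 4: join B via hash
    card(P join B) = 12000*80/(100) = 9600
    cost = 3560 + 2*80*7 + 12000 = 16680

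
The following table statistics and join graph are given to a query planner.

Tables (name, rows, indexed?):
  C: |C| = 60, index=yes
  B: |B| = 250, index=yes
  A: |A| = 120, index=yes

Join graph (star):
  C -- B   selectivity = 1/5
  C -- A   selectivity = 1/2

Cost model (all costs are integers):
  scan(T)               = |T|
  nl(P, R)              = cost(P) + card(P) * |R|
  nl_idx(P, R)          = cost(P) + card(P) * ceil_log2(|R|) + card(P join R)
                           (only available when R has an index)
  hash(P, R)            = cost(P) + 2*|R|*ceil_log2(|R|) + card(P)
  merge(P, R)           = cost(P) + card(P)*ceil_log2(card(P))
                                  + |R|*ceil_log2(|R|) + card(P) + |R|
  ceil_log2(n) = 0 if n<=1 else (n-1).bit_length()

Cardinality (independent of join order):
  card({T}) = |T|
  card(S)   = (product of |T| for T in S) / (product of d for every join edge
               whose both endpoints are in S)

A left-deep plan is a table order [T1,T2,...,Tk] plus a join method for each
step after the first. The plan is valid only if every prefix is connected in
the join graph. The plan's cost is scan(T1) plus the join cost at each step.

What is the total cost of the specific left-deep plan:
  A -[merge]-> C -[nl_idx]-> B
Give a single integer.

step 1: scan A: cost=120, card=120
step 2: join C via merge
    card(P join C) = 120*60/(2) = 3600
    cost = 120 + 120*7 + 60*6 + 120 + 60 = 1500
step 3: join B via nl_idx
    card(P join B) = 3600*250/(5) = 180000
    cost = 1500 + 3600*8 + 180000 = 210300

210300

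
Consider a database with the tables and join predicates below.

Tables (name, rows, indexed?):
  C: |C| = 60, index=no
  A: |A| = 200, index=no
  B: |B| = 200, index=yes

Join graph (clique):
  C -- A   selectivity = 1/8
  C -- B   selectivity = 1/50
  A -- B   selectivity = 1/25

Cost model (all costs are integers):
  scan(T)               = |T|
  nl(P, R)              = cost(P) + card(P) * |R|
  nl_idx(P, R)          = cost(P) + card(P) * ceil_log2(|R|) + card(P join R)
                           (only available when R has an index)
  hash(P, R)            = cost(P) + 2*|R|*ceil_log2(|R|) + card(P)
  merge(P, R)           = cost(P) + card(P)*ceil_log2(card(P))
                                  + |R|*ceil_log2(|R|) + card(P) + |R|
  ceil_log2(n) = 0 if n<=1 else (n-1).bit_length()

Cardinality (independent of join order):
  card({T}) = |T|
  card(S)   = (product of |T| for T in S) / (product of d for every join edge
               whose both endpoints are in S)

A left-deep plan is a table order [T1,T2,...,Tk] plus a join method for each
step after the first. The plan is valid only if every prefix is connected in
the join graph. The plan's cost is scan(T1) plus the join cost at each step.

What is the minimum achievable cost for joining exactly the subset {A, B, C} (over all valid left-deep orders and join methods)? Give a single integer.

4220

Selinger DP over subsets of {A,B,C}:
  {C}: scan cost=60, card=60
  {A}: scan cost=200, card=200
  {B}: scan cost=200, card=200
  {AC}: card=1500; try (C,hash)→1120, (A,merge)→2280, (C,merge)→2420, (A,hash)→3320, (A,nl)→12060, (C,nl)→12200; best=1120 via (C,hash)
  {BC}: card=240; try (B,nl_idx)→780, (C,hash)→1120, (B,merge)→2280, (C,merge)→2420, (B,hash)→3320, (B,nl)→12060 …(+1); best=780 via (B,nl_idx)
  {AB}: card=1600; try (B,nl_idx)→3400, (B,hash)→3600, (A,hash)→3600, (B,merge)→3800, (A,merge)→3800, (B,nl)→40200 …(+1); best=3400 via (B,nl_idx)
  {ABC}: card=240; try (A,hash)→4220, (A,merge)→4740, (C,hash)→5720, (B,hash)→5820, (B,nl_idx)→13360, (B,merge)→20920 …(+4); best=4220 via (A,hash)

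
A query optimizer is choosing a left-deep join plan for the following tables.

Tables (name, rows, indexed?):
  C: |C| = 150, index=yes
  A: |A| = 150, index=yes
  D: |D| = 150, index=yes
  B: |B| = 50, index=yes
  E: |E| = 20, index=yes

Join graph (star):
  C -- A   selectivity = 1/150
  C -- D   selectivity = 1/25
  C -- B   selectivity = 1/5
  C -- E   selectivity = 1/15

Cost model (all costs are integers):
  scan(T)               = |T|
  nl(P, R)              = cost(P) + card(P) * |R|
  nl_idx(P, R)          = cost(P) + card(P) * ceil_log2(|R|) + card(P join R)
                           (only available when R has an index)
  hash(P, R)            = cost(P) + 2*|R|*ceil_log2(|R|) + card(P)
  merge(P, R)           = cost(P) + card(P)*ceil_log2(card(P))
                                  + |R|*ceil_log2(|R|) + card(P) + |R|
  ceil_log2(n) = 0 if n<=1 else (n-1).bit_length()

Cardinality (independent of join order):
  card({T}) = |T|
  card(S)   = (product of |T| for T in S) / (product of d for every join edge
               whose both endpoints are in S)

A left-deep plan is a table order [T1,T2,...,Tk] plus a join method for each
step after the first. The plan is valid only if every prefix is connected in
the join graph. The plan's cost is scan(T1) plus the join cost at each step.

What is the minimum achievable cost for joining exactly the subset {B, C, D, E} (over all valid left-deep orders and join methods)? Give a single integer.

4780

Selinger DP over subsets of {B,C,D,E}:
  {C}: scan cost=150, card=150
  {D}: scan cost=150, card=150
  {B}: scan cost=50, card=50
  {E}: scan cost=20, card=20
  {CD}: card=900; try (D,nl_idx)→2250, (C,nl_idx)→2250, (D,hash)→2700, (C,hash)→2700, (D,merge)→2850, (C,merge)→2850 …(+2); best=2250 via (D,nl_idx)
  {BC}: card=1500; try (B,hash)→900, (C,merge)→1750, (B,merge)→1850, (C,nl_idx)→1950, (C,hash)→2500, (B,nl_idx)→2550 …(+2); best=900 via (B,hash)
  {CE}: card=200; try (C,nl_idx)→380, (E,hash)→500, (E,nl_idx)→1100, (C,merge)→1490, (E,merge)→1620, (C,hash)→2440 …(+2); best=380 via (C,nl_idx)
  {BCD}: card=9000; try (B,hash)→3750, (D,hash)→4800, (B,merge)→12500, (B,nl_idx)→16650, (D,merge)→20250, (D,nl_idx)→21900 …(+2); best=3750 via (B,hash)
  {CDE}: card=1200; try (D,hash)→2980, (D,nl_idx)→3180, (E,hash)→3350, (D,merge)→3530, (E,nl_idx)→7950, (E,merge)→12270 …(+2); best=2980 via (D,hash)
  {BCE}: card=2000; try (B,hash)→1180, (B,merge)→2530, (E,hash)→2600, (B,nl_idx)→3580, (B,nl)→10380, (E,nl_idx)→10400 …(+2); best=1180 via (B,hash)
  {BCDE}: card=12000; try (B,hash)→4780, (D,hash)→5580, (E,hash)→12950, (B,merge)→17730, (B,nl_idx)→22180, (D,merge)→26530 …(+6); best=4780 via (B,hash)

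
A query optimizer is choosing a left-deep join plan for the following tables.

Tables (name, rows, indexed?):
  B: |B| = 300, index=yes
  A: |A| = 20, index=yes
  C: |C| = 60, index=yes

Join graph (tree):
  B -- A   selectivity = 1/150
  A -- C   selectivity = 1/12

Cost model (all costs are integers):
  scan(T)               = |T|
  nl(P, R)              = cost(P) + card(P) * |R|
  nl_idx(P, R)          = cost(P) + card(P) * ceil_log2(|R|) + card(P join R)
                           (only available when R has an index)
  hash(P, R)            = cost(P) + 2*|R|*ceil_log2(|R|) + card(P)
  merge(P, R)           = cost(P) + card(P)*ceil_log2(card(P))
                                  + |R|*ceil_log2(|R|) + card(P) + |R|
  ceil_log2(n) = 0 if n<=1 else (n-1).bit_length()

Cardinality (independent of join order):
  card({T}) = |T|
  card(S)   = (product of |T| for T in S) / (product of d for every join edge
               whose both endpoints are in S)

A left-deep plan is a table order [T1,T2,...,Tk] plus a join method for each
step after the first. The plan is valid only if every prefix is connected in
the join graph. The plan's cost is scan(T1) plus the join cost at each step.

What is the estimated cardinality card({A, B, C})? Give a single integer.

Tables in S: A(20), B(300), C(60)
Edges inside S: B-A(d=150), A-C(d=12)
numerator = 20 * 300 * 60 = 360000
denominator = 150 * 12 = 1800
card(S) = 360000 / 1800 = 200

200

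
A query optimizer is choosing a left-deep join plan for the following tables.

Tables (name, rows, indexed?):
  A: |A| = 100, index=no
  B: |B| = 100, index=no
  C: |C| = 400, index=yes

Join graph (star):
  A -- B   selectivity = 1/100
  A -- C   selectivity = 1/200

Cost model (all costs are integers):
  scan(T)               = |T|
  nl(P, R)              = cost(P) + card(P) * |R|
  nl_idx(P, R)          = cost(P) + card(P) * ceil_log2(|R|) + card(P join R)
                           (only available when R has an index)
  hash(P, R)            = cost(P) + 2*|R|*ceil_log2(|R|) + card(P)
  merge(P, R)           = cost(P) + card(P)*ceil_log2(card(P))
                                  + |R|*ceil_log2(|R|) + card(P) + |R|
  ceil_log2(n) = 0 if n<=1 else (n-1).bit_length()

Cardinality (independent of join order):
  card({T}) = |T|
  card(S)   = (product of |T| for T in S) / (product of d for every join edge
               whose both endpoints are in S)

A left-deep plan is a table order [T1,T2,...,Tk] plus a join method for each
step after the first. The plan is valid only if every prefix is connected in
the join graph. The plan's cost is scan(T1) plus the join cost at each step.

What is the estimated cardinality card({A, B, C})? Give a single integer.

200

Tables in S: A(100), B(100), C(400)
Edges inside S: A-B(d=100), A-C(d=200)
numerator = 100 * 100 * 400 = 4000000
denominator = 100 * 200 = 20000
card(S) = 4000000 / 20000 = 200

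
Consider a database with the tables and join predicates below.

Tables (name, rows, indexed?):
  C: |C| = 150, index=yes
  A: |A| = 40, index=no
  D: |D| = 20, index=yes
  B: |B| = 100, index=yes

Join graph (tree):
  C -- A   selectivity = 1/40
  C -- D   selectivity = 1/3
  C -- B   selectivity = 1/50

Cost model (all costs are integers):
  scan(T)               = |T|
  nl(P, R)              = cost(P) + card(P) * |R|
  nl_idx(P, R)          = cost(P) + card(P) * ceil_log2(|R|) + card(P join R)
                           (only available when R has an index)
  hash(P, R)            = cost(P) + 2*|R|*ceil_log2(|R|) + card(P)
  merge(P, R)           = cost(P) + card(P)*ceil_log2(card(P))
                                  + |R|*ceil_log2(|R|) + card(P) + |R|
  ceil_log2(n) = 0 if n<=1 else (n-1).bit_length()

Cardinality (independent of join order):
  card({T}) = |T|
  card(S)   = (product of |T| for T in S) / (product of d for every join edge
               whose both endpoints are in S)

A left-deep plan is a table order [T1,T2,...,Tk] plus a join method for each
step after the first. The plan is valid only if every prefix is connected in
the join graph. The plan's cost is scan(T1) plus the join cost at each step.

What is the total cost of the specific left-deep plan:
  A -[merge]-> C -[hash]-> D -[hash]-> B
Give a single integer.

4420

step 1: scan A: cost=40, card=40
step 2: join C via merge
    card(P join C) = 40*150/(40) = 150
    cost = 40 + 40*6 + 150*8 + 40 + 150 = 1670
step 3: join D via hash
    card(P join D) = 150*20/(3) = 1000
    cost = 1670 + 2*20*5 + 150 = 2020
step 4: join B via hash
    card(P join B) = 1000*100/(50) = 2000
    cost = 2020 + 2*100*7 + 1000 = 4420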